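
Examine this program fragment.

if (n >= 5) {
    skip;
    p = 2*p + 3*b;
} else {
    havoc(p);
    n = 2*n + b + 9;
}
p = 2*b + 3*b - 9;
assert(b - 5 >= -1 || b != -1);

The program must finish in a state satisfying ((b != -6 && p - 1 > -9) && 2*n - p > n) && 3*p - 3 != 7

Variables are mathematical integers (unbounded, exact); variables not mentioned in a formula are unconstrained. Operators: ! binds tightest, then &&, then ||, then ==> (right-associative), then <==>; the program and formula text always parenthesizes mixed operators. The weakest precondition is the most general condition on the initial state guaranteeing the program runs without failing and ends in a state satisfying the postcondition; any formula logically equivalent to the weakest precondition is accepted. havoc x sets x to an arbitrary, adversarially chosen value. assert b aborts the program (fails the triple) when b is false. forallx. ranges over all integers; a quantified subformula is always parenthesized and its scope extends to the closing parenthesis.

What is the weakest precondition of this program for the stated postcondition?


Working backward. After the program, the postcondition ((b != -6 && p - 1 > -9) && 2*n - p > n) && 3*p - 3 != 7 must hold; in canonical form it is b != -6 && p > -8 && n > p && 3*p != 10.
Before assert b - 5 >= -1 || b != -1: (b >= 4 || b != -1) && b != -6 && p > -8 && n > p && 3*p != 10
Before p := 2*b + 3*b - 9: (b >= 4 || b != -1) && b != -6 && 5*b > 1 && n > 5*b - 9 && 15*b != 37
Then branch requires (b >= 4 || b != -1) && b != -6 && 5*b > 1 && n > 5*b - 9 && 15*b != 37; else branch requires (b >= 4 || b != -1) && b != -6 && 5*b > 1 && 2*n > 4*b - 18 && 15*b != 37.
Before the if: (n >= 5 ==> ((b >= 4 || b != -1) && b != -6 && 5*b > 1 && n > 5*b - 9 && 15*b != 37)) && ((!(n >= 5)) ==> ((b >= 4 || b != -1) && b != -6 && 5*b > 1 && 2*n > 4*b - 18 && 15*b != 37))
Answer: WP = (n >= 5 ==> ((b >= 4 || b != -1) && b != -6 && 5*b > 1 && n > 5*b - 9 && 15*b != 37)) && ((!(n >= 5)) ==> ((b >= 4 || b != -1) && b != -6 && 5*b > 1 && 2*n > 4*b - 18 && 15*b != 37))


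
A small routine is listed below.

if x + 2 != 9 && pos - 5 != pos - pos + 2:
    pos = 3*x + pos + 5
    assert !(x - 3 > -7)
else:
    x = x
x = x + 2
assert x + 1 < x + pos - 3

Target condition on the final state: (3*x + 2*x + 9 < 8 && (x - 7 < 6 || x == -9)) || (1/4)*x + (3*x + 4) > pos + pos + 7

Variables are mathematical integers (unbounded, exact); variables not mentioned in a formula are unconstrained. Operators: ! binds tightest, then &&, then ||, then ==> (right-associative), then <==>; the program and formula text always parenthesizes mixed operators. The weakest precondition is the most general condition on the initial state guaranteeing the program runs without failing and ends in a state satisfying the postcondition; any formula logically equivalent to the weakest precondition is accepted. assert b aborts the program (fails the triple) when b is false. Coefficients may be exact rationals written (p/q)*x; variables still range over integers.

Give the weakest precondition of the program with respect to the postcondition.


Working backward. After the program, the postcondition (3*x + 2*x + 9 < 8 && (x - 7 < 6 || x == -9)) || (1/4)*x + (3*x + 4) > pos + pos + 7 must hold; in canonical form it is (5*x < -1 && (x < 13 || x == -9)) || (13/4)*x > 2*pos + 3.
Before assert x + 1 < x + pos - 3: pos > 4 && ((5*x < -1 && (x < 13 || x == -9)) || (13/4)*x > 2*pos + 3)
Before x := x + 2: pos > 4 && ((5*x < -11 && (x < 11 || x == -11)) || (13/4)*x > 2*pos - 7/2)
Then branch requires (!(x > -4)) && pos + 3*x > -1 && ((5*x < -11 && (x < 11 || x == -11)) || 2*pos + (11/4)*x < -13/2); else branch requires pos > 4 && ((5*x < -11 && (x < 11 || x == -11)) || (13/4)*x > 2*pos - 7/2).
Before the if: ((x != 7 && pos != 7) ==> ((!(x > -4)) && pos + 3*x > -1 && ((5*x < -11 && (x < 11 || x == -11)) || 2*pos + (11/4)*x < -13/2))) && ((!(x != 7 && pos != 7)) ==> (pos > 4 && ((5*x < -11 && (x < 11 || x == -11)) || (13/4)*x > 2*pos - 7/2)))
Answer: WP = ((x != 7 && pos != 7) ==> ((!(x > -4)) && pos + 3*x > -1 && ((5*x < -11 && (x < 11 || x == -11)) || 2*pos + (11/4)*x < -13/2))) && ((!(x != 7 && pos != 7)) ==> (pos > 4 && ((5*x < -11 && (x < 11 || x == -11)) || (13/4)*x > 2*pos - 7/2)))


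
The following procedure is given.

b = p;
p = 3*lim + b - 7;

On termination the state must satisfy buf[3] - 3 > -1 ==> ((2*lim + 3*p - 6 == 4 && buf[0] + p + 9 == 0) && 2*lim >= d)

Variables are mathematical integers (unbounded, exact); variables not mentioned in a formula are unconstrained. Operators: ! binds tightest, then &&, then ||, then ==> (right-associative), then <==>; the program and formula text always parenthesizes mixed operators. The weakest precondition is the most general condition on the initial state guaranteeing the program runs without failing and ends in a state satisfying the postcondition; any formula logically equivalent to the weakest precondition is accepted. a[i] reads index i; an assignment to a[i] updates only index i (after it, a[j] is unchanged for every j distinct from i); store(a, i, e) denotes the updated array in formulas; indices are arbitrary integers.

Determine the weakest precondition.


Working backward. After the program, the postcondition buf[3] - 3 > -1 ==> ((2*lim + 3*p - 6 == 4 && buf[0] + p + 9 == 0) && 2*lim >= d) must hold; in canonical form it is buf[3] > 2 ==> (2*lim + 3*p == 10 && buf[0] + p == -9 && 2*lim >= d).
Before p := 3*lim + b - 7: buf[3] > 2 ==> (3*b + 11*lim == 31 && buf[0] + b + 3*lim == -2 && 2*lim >= d)
Before b := p: buf[3] > 2 ==> (11*lim + 3*p == 31 && buf[0] + 3*lim + p == -2 && 2*lim >= d)
Answer: WP = buf[3] > 2 ==> (11*lim + 3*p == 31 && buf[0] + 3*lim + p == -2 && 2*lim >= d)


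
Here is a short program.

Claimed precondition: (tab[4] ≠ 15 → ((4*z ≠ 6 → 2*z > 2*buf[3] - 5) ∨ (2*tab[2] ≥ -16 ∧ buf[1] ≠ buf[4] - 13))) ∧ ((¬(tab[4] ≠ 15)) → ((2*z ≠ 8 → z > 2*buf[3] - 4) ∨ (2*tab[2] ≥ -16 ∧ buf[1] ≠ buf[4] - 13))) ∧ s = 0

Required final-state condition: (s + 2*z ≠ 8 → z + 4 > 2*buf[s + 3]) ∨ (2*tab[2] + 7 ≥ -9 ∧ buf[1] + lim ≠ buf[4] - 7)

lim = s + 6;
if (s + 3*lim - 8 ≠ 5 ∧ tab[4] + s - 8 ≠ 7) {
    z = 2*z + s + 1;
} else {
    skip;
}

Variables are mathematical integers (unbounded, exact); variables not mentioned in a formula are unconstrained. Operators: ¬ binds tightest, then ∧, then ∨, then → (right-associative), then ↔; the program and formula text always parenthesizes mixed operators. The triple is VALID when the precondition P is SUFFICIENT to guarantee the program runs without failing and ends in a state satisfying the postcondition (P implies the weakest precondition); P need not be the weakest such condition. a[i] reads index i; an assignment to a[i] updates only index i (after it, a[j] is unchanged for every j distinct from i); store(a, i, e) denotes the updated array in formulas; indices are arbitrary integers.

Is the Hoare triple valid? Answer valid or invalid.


Working backward. After the program, the postcondition (s + 2*z ≠ 8 → z + 4 > 2*buf[s + 3]) ∨ (2*tab[2] + 7 ≥ -9 ∧ buf[1] + lim ≠ buf[4] - 7) must hold; in canonical form it is (s + 2*z ≠ 8 → z > 2*buf[s + 3] - 4) ∨ (2*tab[2] ≥ -16 ∧ buf[1] + lim ≠ buf[4] - 7).
Then branch requires (3*s + 4*z ≠ 6 → s + 2*z > 2*buf[s + 3] - 5) ∨ (2*tab[2] ≥ -16 ∧ buf[1] + lim ≠ buf[4] - 7); else branch requires (s + 2*z ≠ 8 → z > 2*buf[s + 3] - 4) ∨ (2*tab[2] ≥ -16 ∧ buf[1] + lim ≠ buf[4] - 7).
Before the if: ((3*lim + s ≠ 13 ∧ tab[4] + s ≠ 15) → ((3*s + 4*z ≠ 6 → s + 2*z > 2*buf[s + 3] - 5) ∨ (2*tab[2] ≥ -16 ∧ buf[1] + lim ≠ buf[4] - 7))) ∧ ((¬(3*lim + s ≠ 13 ∧ tab[4] + s ≠ 15)) → ((s + 2*z ≠ 8 → z > 2*buf[s + 3] - 4) ∨ (2*tab[2] ≥ -16 ∧ buf[1] + lim ≠ buf[4] - 7)))
Before lim := s + 6: ((4*s ≠ -5 ∧ tab[4] + s ≠ 15) → ((3*s + 4*z ≠ 6 → s + 2*z > 2*buf[s + 3] - 5) ∨ (2*tab[2] ≥ -16 ∧ buf[1] + s ≠ buf[4] - 13))) ∧ ((¬(4*s ≠ -5 ∧ tab[4] + s ≠ 15)) → ((s + 2*z ≠ 8 → z > 2*buf[s + 3] - 4) ∨ (2*tab[2] ≥ -16 ∧ buf[1] + s ≠ buf[4] - 13)))
The weakest precondition is ((4*s ≠ -5 ∧ tab[4] + s ≠ 15) → ((3*s + 4*z ≠ 6 → s + 2*z > 2*buf[s + 3] - 5) ∨ (2*tab[2] ≥ -16 ∧ buf[1] + s ≠ buf[4] - 13))) ∧ ((¬(4*s ≠ -5 ∧ tab[4] + s ≠ 15)) → ((s + 2*z ≠ 8 → z > 2*buf[s + 3] - 4) ∨ (2*tab[2] ≥ -16 ∧ buf[1] + s ≠ buf[4] - 13))).
Check whether (tab[4] ≠ 15 → ((4*z ≠ 6 → 2*z > 2*buf[3] - 5) ∨ (2*tab[2] ≥ -16 ∧ buf[1] ≠ buf[4] - 13))) ∧ ((¬(tab[4] ≠ 15)) → ((2*z ≠ 8 → z > 2*buf[3] - 4) ∨ (2*tab[2] ≥ -16 ∧ buf[1] ≠ buf[4] - 13))) ∧ s = 0 implies it.
Every state satisfying the precondition satisfies the weakest precondition: the implication holds.
Answer: valid


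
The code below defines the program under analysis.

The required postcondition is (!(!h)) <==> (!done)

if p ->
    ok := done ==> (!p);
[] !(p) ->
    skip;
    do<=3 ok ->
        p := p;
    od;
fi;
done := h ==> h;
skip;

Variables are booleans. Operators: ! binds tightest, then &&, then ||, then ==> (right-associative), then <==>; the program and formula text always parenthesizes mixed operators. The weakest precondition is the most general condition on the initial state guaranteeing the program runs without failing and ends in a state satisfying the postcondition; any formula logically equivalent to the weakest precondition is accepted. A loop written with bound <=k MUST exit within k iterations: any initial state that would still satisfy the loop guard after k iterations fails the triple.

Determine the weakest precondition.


Working backward. After the program, the postcondition (!(!h)) <==> (!done) must hold; in canonical form it is h <==> (!done).
Before skip: h <==> (!done)
Before done := h ==> h: !h
Then branch requires !h; else branch requires (ok ==> ((ok ==> ((ok ==> ((!ok) && (!h))) && ((!ok) ==> (!h)))) && ((!ok) ==> (!h)))) && ((!ok) ==> (!h)).
Before the if: (p ==> (!h)) && ((!p) ==> ((ok ==> ((ok ==> ((ok ==> ((!ok) && (!h))) && ((!ok) ==> (!h)))) && ((!ok) ==> (!h)))) && ((!ok) ==> (!h))))
Answer: WP = (p ==> (!h)) && ((!p) ==> ((ok ==> ((ok ==> ((ok ==> ((!ok) && (!h))) && ((!ok) ==> (!h)))) && ((!ok) ==> (!h)))) && ((!ok) ==> (!h))))


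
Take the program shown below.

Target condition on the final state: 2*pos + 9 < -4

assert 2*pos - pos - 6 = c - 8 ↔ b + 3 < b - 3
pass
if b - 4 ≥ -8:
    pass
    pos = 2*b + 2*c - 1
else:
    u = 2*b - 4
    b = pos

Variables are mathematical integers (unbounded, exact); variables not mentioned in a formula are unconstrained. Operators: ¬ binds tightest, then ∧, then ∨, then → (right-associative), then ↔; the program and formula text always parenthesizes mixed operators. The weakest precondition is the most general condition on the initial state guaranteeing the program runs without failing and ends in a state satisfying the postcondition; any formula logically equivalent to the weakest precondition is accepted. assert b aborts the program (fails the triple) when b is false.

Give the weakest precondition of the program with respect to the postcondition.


Working backward. After the program, the postcondition 2*pos + 9 < -4 must hold; in canonical form it is 2*pos < -13.
Then branch requires 4*b + 4*c < -11; else branch requires 2*pos < -13.
Before the if: (b ≥ -4 → 4*b + 4*c < -11) ∧ ((¬(b ≥ -4)) → 2*pos < -13)
Before skip: (b ≥ -4 → 4*b + 4*c < -11) ∧ ((¬(b ≥ -4)) → 2*pos < -13)
Before assert 2*pos - pos - 6 = c - 8 ↔ b + 3 < b - 3: (¬(pos = c - 2)) ∧ (b ≥ -4 → 4*b + 4*c < -11) ∧ ((¬(b ≥ -4)) → 2*pos < -13)
Answer: WP = (¬(pos = c - 2)) ∧ (b ≥ -4 → 4*b + 4*c < -11) ∧ ((¬(b ≥ -4)) → 2*pos < -13)


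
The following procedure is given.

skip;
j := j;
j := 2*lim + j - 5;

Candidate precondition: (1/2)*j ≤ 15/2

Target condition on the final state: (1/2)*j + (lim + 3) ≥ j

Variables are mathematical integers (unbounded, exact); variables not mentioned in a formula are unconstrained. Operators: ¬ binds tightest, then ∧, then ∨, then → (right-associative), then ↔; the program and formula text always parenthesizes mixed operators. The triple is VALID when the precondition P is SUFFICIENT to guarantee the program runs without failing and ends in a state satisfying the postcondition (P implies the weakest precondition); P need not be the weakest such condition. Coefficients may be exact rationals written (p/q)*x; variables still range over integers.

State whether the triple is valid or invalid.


Working backward. After the program, the postcondition (1/2)*j + (lim + 3) ≥ j must hold; in canonical form it is lim ≥ (1/2)*j - 3.
Before j := 2*lim + j - 5: (1/2)*j ≤ 11/2
Before j := j: (1/2)*j ≤ 11/2
Before skip: (1/2)*j ≤ 11/2
The weakest precondition is (1/2)*j ≤ 11/2.
Check whether (1/2)*j ≤ 15/2 implies it.
Countermodel: at the initial state j = 12, the precondition holds but the weakest precondition fails.
Answer: invalid


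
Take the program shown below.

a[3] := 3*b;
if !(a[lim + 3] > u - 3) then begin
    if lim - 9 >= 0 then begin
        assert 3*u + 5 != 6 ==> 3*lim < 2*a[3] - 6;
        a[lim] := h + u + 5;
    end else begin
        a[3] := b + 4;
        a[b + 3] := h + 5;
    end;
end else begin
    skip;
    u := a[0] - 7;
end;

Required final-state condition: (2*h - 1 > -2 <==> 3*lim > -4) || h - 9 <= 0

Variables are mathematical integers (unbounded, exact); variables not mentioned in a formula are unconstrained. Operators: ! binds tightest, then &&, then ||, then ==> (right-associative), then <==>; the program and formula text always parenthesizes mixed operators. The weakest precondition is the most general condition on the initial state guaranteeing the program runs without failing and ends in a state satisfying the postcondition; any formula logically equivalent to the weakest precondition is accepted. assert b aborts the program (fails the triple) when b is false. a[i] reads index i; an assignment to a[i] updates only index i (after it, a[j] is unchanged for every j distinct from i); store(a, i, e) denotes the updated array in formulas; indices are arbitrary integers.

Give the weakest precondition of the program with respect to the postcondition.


Working backward. After the program, the postcondition (2*h - 1 > -2 <==> 3*lim > -4) || h - 9 <= 0 must hold; in canonical form it is (2*h > -1 <==> 3*lim > -4) || h <= 9.
Then branch requires (lim >= 9 ==> ((3*u != 1 ==> 3*lim < 2*a[3] - 6) && ((2*h > -1 <==> 3*lim > -4) || h <= 9))) && ((!(lim >= 9)) ==> ((2*h > -1 <==> 3*lim > -4) || h <= 9)); else branch requires (2*h > -1 <==> 3*lim > -4) || h <= 9.
Before the if: ((!(a[lim + 3] > u - 3)) ==> ((lim >= 9 ==> ((3*u != 1 ==> 3*lim < 2*a[3] - 6) && ((2*h > -1 <==> 3*lim > -4) || h <= 9))) && ((!(lim >= 9)) ==> ((2*h > -1 <==> 3*lim > -4) || h <= 9)))) && (a[lim + 3] > u - 3 ==> ((2*h > -1 <==> 3*lim > -4) || h <= 9))
Before a[3] := 3*b: ((!(store(a, 3, 3*b)[lim + 3] > u - 3)) ==> ((lim >= 9 ==> ((3*u != 1 ==> 3*lim < 6*b - 6) && ((2*h > -1 <==> 3*lim > -4) || h <= 9))) && ((!(lim >= 9)) ==> ((2*h > -1 <==> 3*lim > -4) || h <= 9)))) && (store(a, 3, 3*b)[lim + 3] > u - 3 ==> ((2*h > -1 <==> 3*lim > -4) || h <= 9))
Answer: WP = ((!(store(a, 3, 3*b)[lim + 3] > u - 3)) ==> ((lim >= 9 ==> ((3*u != 1 ==> 3*lim < 6*b - 6) && ((2*h > -1 <==> 3*lim > -4) || h <= 9))) && ((!(lim >= 9)) ==> ((2*h > -1 <==> 3*lim > -4) || h <= 9)))) && (store(a, 3, 3*b)[lim + 3] > u - 3 ==> ((2*h > -1 <==> 3*lim > -4) || h <= 9))


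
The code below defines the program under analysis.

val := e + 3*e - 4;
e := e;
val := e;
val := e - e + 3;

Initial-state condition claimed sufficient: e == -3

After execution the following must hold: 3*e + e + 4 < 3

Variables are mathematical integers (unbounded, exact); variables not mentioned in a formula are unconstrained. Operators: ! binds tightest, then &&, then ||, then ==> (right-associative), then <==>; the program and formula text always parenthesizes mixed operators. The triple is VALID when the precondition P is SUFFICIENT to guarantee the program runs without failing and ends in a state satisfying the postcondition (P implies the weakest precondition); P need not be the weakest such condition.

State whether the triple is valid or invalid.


Working backward. After the program, the postcondition 3*e + e + 4 < 3 must hold; in canonical form it is 4*e < -1.
Before val := e - e + 3: 4*e < -1
Before val := e: 4*e < -1
Before e := e: 4*e < -1
Before val := e + 3*e - 4: 4*e < -1
The weakest precondition is 4*e < -1.
Check whether e == -3 implies it.
Every state satisfying the precondition satisfies the weakest precondition: the implication holds.
Answer: valid


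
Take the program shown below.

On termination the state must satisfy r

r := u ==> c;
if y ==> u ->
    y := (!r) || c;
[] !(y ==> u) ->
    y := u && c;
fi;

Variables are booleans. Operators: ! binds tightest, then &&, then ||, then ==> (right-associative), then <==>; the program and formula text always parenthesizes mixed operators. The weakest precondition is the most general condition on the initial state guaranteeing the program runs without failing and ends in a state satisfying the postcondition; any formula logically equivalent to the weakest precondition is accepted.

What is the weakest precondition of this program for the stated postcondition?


Working backward. After the program, r must hold.
Then branch requires r; else branch requires r.
Before the if: ((y ==> u) ==> r) && ((!(y ==> u)) ==> r)
Before r := u ==> c: ((y ==> u) ==> (u ==> c)) && ((!(y ==> u)) ==> (u ==> c))
Answer: WP = ((y ==> u) ==> (u ==> c)) && ((!(y ==> u)) ==> (u ==> c))


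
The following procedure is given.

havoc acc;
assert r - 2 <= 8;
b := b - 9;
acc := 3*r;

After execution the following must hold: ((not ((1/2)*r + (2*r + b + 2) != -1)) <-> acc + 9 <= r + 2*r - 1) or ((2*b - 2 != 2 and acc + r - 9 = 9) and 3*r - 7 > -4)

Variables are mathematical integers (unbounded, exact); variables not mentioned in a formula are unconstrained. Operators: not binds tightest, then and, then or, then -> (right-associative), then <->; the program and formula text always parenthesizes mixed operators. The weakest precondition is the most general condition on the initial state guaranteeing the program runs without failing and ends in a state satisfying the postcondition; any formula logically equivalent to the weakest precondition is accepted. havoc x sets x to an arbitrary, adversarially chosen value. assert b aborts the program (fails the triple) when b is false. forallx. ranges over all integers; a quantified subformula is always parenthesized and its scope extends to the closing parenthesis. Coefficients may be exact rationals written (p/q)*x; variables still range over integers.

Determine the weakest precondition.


Working backward. After the program, the postcondition ((not ((1/2)*r + (2*r + b + 2) != -1)) <-> acc + 9 <= r + 2*r - 1) or ((2*b - 2 != 2 and acc + r - 9 = 9) and 3*r - 7 > -4) must hold; in canonical form it is ((not (b + (5/2)*r != -3)) <-> acc <= 3*r - 10) or (2*b != 4 and acc + r = 18 and 3*r > 3).
Before acc := 3*r: b + (5/2)*r != -3 or (2*b != 4 and 4*r = 18 and 3*r > 3)
Before b := b - 9: b + (5/2)*r != 6 or (2*b != 22 and 4*r = 18 and 3*r > 3)
Before assert r - 2 <= 8: r <= 10 and (b + (5/2)*r != 6 or (2*b != 22 and 4*r = 18 and 3*r > 3))
Before havoc acc: r <= 10 and (b + (5/2)*r != 6 or (2*b != 22 and 4*r = 18 and 3*r > 3))
Answer: WP = r <= 10 and (b + (5/2)*r != 6 or (2*b != 22 and 4*r = 18 and 3*r > 3))


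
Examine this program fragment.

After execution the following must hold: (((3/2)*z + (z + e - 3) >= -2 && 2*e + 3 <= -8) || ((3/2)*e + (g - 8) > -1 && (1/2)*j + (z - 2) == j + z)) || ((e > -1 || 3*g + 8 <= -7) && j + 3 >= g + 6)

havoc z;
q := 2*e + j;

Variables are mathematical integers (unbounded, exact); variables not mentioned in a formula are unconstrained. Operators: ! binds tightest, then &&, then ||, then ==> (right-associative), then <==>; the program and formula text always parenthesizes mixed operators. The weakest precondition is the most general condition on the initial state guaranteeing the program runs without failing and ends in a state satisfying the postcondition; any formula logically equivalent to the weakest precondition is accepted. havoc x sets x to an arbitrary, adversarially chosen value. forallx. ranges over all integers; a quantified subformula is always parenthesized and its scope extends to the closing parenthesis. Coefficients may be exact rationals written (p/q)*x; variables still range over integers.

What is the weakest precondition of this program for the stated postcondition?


Working backward. After the program, the postcondition (((3/2)*z + (z + e - 3) >= -2 && 2*e + 3 <= -8) || ((3/2)*e + (g - 8) > -1 && (1/2)*j + (z - 2) == j + z)) || ((e > -1 || 3*g + 8 <= -7) && j + 3 >= g + 6) must hold; in canonical form it is (e + (5/2)*z >= 1 && 2*e <= -11) || ((3/2)*e + g > 7 && (1/2)*j == -2) || ((e > -1 || 3*g <= -15) && j >= g + 3).
Before q := 2*e + j: (e + (5/2)*z >= 1 && 2*e <= -11) || ((3/2)*e + g > 7 && (1/2)*j == -2) || ((e > -1 || 3*g <= -15) && j >= g + 3)
Before havoc z: forall z_1. ((e + (5/2)*z_1 >= 1 && 2*e <= -11) || ((3/2)*e + g > 7 && (1/2)*j == -2) || ((e > -1 || 3*g <= -15) && j >= g + 3))
Answer: WP = forall z_1. ((e + (5/2)*z_1 >= 1 && 2*e <= -11) || ((3/2)*e + g > 7 && (1/2)*j == -2) || ((e > -1 || 3*g <= -15) && j >= g + 3))


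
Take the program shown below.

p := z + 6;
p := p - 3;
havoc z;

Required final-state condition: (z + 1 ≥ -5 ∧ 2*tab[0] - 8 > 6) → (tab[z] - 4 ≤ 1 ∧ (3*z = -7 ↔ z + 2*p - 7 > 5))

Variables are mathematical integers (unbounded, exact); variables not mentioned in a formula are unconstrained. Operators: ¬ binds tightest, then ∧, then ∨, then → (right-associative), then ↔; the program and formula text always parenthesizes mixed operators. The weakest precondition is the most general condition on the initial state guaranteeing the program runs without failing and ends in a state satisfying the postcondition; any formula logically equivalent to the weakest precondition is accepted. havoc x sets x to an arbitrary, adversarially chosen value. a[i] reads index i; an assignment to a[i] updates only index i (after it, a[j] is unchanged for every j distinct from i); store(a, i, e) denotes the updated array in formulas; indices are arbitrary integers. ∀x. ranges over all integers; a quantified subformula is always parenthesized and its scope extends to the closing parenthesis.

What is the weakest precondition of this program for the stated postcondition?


Working backward. After the program, the postcondition (z + 1 ≥ -5 ∧ 2*tab[0] - 8 > 6) → (tab[z] - 4 ≤ 1 ∧ (3*z = -7 ↔ z + 2*p - 7 > 5)) must hold; in canonical form it is (z ≥ -6 ∧ 2*tab[0] > 14) → (tab[z] ≤ 5 ∧ (3*z = -7 ↔ 2*p + z > 12)).
Before havoc z: ∀z_1. ((z_1 ≥ -6 ∧ 2*tab[0] > 14) → (tab[z_1] ≤ 5 ∧ (3*z_1 = -7 ↔ 2*p + z_1 > 12)))
Before p := p - 3: ∀z_1. ((z_1 ≥ -6 ∧ 2*tab[0] > 14) → (tab[z_1] ≤ 5 ∧ (3*z_1 = -7 ↔ 2*p + z_1 > 18)))
Before p := z + 6: ∀z_1. ((z_1 ≥ -6 ∧ 2*tab[0] > 14) → (tab[z_1] ≤ 5 ∧ (3*z_1 = -7 ↔ 2*z + z_1 > 6)))
Answer: WP = ∀z_1. ((z_1 ≥ -6 ∧ 2*tab[0] > 14) → (tab[z_1] ≤ 5 ∧ (3*z_1 = -7 ↔ 2*z + z_1 > 6)))


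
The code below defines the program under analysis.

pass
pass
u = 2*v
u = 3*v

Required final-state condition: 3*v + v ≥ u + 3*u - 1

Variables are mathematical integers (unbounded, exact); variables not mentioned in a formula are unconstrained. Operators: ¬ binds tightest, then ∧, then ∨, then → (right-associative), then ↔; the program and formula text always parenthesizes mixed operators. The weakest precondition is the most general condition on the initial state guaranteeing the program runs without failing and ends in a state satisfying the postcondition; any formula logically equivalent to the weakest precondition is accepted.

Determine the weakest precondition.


Working backward. After the program, the postcondition 3*v + v ≥ u + 3*u - 1 must hold; in canonical form it is 4*v ≥ 4*u - 1.
Before u := 3*v: 8*v ≤ 1
Before u := 2*v: 8*v ≤ 1
Before skip: 8*v ≤ 1
Before skip: 8*v ≤ 1
Answer: WP = 8*v ≤ 1


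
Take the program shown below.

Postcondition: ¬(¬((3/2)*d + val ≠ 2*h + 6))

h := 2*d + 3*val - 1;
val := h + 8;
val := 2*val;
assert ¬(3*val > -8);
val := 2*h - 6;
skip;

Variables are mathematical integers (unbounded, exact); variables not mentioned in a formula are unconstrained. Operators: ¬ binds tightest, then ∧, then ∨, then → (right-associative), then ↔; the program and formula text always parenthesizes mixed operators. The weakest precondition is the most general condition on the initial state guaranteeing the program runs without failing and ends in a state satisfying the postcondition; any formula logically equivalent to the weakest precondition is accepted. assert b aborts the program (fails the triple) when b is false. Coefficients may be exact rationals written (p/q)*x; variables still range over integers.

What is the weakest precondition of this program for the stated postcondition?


Working backward. After the program, the postcondition ¬(¬((3/2)*d + val ≠ 2*h + 6)) must hold; in canonical form it is (3/2)*d + val ≠ 2*h + 6.
Before skip: (3/2)*d + val ≠ 2*h + 6
Before val := 2*h - 6: (3/2)*d ≠ 12
Before assert ¬(3*val > -8): (¬(3*val > -8)) ∧ (3/2)*d ≠ 12
Before val := 2*val: (¬(6*val > -8)) ∧ (3/2)*d ≠ 12
Before val := h + 8: (¬(6*h > -56)) ∧ (3/2)*d ≠ 12
Before h := 2*d + 3*val - 1: (¬(12*d + 18*val > -50)) ∧ (3/2)*d ≠ 12
Answer: WP = (¬(12*d + 18*val > -50)) ∧ (3/2)*d ≠ 12


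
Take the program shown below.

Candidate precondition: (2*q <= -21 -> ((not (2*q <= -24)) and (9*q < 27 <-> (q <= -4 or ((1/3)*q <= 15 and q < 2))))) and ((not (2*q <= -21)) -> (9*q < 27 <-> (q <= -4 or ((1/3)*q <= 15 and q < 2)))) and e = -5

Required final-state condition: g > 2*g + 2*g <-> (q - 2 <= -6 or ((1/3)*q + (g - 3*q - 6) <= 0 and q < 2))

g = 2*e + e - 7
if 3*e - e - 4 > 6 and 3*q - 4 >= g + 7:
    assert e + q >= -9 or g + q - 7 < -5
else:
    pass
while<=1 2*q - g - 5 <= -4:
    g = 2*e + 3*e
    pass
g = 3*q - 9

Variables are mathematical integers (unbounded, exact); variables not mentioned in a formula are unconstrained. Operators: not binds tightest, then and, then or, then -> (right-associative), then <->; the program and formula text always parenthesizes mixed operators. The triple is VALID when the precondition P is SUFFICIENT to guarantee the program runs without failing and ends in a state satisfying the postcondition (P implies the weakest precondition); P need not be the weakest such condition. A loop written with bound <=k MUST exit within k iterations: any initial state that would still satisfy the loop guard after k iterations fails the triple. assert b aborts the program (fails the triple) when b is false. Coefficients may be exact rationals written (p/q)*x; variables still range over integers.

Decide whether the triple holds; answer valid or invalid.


Working backward. After the program, the postcondition g > 2*g + 2*g <-> (q - 2 <= -6 or ((1/3)*q + (g - 3*q - 6) <= 0 and q < 2)) must hold; in canonical form it is 3*g < 0 <-> (q <= -4 or (g <= (8/3)*q + 6 and q < 2)).
Before g := 3*q - 9: 9*q < 27 <-> (q <= -4 or ((1/3)*q <= 15 and q < 2))
Before the loop (bound <=1), unroll the exhaustion recursion (WP_0 = exit-now case; WP_j = one more guarded iteration, up to j = 1):
  WP_0: (not (2*q <= g + 1)) and (9*q < 27 <-> (q <= -4 or ((1/3)*q <= 15 and q < 2)))
  WP_1: (2*q <= g + 1 -> ((not (2*q <= 5*e + 1)) and (9*q < 27 <-> (q <= -4 or ((1/3)*q <= 15 and q < 2))))) and ((not (2*q <= g + 1)) -> (9*q < 27 <-> (q <= -4 or ((1/3)*q <= 15 and q < 2))))
So before the loop: (2*q <= g + 1 -> ((not (2*q <= 5*e + 1)) and (9*q < 27 <-> (q <= -4 or ((1/3)*q <= 15 and q < 2))))) and ((not (2*q <= g + 1)) -> (9*q < 27 <-> (q <= -4 or ((1/3)*q <= 15 and q < 2))))
Then branch requires (e + q >= -9 or g + q < 2) and (2*q <= g + 1 -> ((not (2*q <= 5*e + 1)) and (9*q < 27 <-> (q <= -4 or ((1/3)*q <= 15 and q < 2))))) and ((not (2*q <= g + 1)) -> (9*q < 27 <-> (q <= -4 or ((1/3)*q <= 15 and q < 2)))); else branch requires (2*q <= g + 1 -> ((not (2*q <= 5*e + 1)) and (9*q < 27 <-> (q <= -4 or ((1/3)*q <= 15 and q < 2))))) and ((not (2*q <= g + 1)) -> (9*q < 27 <-> (q <= -4 or ((1/3)*q <= 15 and q < 2)))).
Before the if: ((2*e > 10 and 3*q >= g + 11) -> ((e + q >= -9 or g + q < 2) and (2*q <= g + 1 -> ((not (2*q <= 5*e + 1)) and (9*q < 27 <-> (q <= -4 or ((1/3)*q <= 15 and q < 2))))) and ((not (2*q <= g + 1)) -> (9*q < 27 <-> (q <= -4 or ((1/3)*q <= 15 and q < 2)))))) and ((not (2*e > 10 and 3*q >= g + 11)) -> ((2*q <= g + 1 -> ((not (2*q <= 5*e + 1)) and (9*q < 27 <-> (q <= -4 or ((1/3)*q <= 15 and q < 2))))) and ((not (2*q <= g + 1)) -> (9*q < 27 <-> (q <= -4 or ((1/3)*q <= 15 and q < 2))))))
Before g := 2*e + e - 7: ((2*e > 10 and 3*q >= 3*e + 4) -> ((e + q >= -9 or 3*e + q < 9) and (2*q <= 3*e - 6 -> ((not (2*q <= 5*e + 1)) and (9*q < 27 <-> (q <= -4 or ((1/3)*q <= 15 and q < 2))))) and ((not (2*q <= 3*e - 6)) -> (9*q < 27 <-> (q <= -4 or ((1/3)*q <= 15 and q < 2)))))) and ((not (2*e > 10 and 3*q >= 3*e + 4)) -> ((2*q <= 3*e - 6 -> ((not (2*q <= 5*e + 1)) and (9*q < 27 <-> (q <= -4 or ((1/3)*q <= 15 and q < 2))))) and ((not (2*q <= 3*e - 6)) -> (9*q < 27 <-> (q <= -4 or ((1/3)*q <= 15 and q < 2))))))
The weakest precondition is ((2*e > 10 and 3*q >= 3*e + 4) -> ((e + q >= -9 or 3*e + q < 9) and (2*q <= 3*e - 6 -> ((not (2*q <= 5*e + 1)) and (9*q < 27 <-> (q <= -4 or ((1/3)*q <= 15 and q < 2))))) and ((not (2*q <= 3*e - 6)) -> (9*q < 27 <-> (q <= -4 or ((1/3)*q <= 15 and q < 2)))))) and ((not (2*e > 10 and 3*q >= 3*e + 4)) -> ((2*q <= 3*e - 6 -> ((not (2*q <= 5*e + 1)) and (9*q < 27 <-> (q <= -4 or ((1/3)*q <= 15 and q < 2))))) and ((not (2*q <= 3*e - 6)) -> (9*q < 27 <-> (q <= -4 or ((1/3)*q <= 15 and q < 2)))))).
Check whether (2*q <= -21 -> ((not (2*q <= -24)) and (9*q < 27 <-> (q <= -4 or ((1/3)*q <= 15 and q < 2))))) and ((not (2*q <= -21)) -> (9*q < 27 <-> (q <= -4 or ((1/3)*q <= 15 and q < 2)))) and e = -5 implies it.
Every state satisfying the precondition satisfies the weakest precondition: the implication holds.
Answer: valid


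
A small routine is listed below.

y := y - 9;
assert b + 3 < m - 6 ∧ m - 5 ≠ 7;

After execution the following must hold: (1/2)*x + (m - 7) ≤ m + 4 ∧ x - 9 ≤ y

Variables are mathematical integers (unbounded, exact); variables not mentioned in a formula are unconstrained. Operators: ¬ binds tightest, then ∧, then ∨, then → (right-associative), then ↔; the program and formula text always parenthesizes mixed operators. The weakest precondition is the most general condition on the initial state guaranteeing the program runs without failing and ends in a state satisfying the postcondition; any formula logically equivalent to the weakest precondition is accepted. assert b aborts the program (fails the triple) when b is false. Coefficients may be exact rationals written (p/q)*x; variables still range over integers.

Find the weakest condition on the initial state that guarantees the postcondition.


Working backward. After the program, the postcondition (1/2)*x + (m - 7) ≤ m + 4 ∧ x - 9 ≤ y must hold; in canonical form it is (1/2)*x ≤ 11 ∧ x ≤ y + 9.
Before assert b + 3 < m - 6 ∧ m - 5 ≠ 7: b < m - 9 ∧ m ≠ 12 ∧ (1/2)*x ≤ 11 ∧ x ≤ y + 9
Before y := y - 9: b < m - 9 ∧ m ≠ 12 ∧ (1/2)*x ≤ 11 ∧ x ≤ y
Answer: WP = b < m - 9 ∧ m ≠ 12 ∧ (1/2)*x ≤ 11 ∧ x ≤ y


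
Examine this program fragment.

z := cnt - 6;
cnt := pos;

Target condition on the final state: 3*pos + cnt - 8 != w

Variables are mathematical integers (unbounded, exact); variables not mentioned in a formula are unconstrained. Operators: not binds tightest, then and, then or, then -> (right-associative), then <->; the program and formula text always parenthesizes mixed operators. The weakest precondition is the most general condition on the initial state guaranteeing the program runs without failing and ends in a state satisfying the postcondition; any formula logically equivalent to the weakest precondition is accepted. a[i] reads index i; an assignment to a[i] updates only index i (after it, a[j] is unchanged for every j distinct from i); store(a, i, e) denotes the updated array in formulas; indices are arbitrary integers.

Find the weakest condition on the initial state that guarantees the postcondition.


Working backward. After the program, the postcondition 3*pos + cnt - 8 != w must hold; in canonical form it is cnt + 3*pos != w + 8.
Before cnt := pos: 4*pos != w + 8
Before z := cnt - 6: 4*pos != w + 8
Answer: WP = 4*pos != w + 8


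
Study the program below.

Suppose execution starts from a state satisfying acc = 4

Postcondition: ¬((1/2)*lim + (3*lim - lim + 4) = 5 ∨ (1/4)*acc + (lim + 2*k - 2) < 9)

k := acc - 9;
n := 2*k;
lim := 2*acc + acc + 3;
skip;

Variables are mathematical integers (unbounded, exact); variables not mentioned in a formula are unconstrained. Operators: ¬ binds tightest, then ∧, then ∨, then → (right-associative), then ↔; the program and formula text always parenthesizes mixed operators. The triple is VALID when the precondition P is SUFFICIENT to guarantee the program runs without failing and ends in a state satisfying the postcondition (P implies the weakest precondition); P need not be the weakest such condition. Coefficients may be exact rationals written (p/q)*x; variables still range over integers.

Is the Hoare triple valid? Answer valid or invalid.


Working backward. After the program, the postcondition ¬((1/2)*lim + (3*lim - lim + 4) = 5 ∨ (1/4)*acc + (lim + 2*k - 2) < 9) must hold; in canonical form it is ¬((5/2)*lim = 1 ∨ (1/4)*acc + 2*k + lim < 11).
Before skip: ¬((5/2)*lim = 1 ∨ (1/4)*acc + 2*k + lim < 11)
Before lim := 2*acc + acc + 3: ¬((15/2)*acc = -13/2 ∨ (13/4)*acc + 2*k < 8)
Before n := 2*k: ¬((15/2)*acc = -13/2 ∨ (13/4)*acc + 2*k < 8)
Before k := acc - 9: ¬((15/2)*acc = -13/2 ∨ (21/4)*acc < 26)
The weakest precondition is ¬((15/2)*acc = -13/2 ∨ (21/4)*acc < 26).
Check whether acc = 4 implies it.
Countermodel: at the initial state acc = 4, the precondition holds but the weakest precondition fails.
Answer: invalid


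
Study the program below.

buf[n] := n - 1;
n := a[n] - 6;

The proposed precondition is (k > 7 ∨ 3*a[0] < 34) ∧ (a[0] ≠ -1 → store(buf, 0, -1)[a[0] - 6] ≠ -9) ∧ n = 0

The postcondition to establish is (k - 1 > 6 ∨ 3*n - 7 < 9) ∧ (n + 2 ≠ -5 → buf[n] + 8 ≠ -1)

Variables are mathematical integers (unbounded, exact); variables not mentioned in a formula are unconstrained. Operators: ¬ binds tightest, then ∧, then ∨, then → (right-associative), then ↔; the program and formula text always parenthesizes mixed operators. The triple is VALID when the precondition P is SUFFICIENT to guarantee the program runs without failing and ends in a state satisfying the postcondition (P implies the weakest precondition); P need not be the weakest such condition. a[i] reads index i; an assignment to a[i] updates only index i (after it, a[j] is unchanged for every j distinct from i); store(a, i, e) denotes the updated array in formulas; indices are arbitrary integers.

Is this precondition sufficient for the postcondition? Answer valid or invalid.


Working backward. After the program, the postcondition (k - 1 > 6 ∨ 3*n - 7 < 9) ∧ (n + 2 ≠ -5 → buf[n] + 8 ≠ -1) must hold; in canonical form it is (k > 7 ∨ 3*n < 16) ∧ (n ≠ -7 → buf[n] ≠ -9).
Before n := a[n] - 6: (k > 7 ∨ 3*a[n] < 34) ∧ (a[n] ≠ -1 → buf[a[n] - 6] ≠ -9)
Before buf[n] := n - 1: (k > 7 ∨ 3*a[n] < 34) ∧ (a[n] ≠ -1 → store(buf, n, n - 1)[a[n] - 6] ≠ -9)
The weakest precondition is (k > 7 ∨ 3*a[n] < 34) ∧ (a[n] ≠ -1 → store(buf, n, n - 1)[a[n] - 6] ≠ -9).
Check whether (k > 7 ∨ 3*a[0] < 34) ∧ (a[0] ≠ -1 → store(buf, 0, -1)[a[0] - 6] ≠ -9) ∧ n = 0 implies it.
Every state satisfying the precondition satisfies the weakest precondition: the implication holds.
Answer: valid


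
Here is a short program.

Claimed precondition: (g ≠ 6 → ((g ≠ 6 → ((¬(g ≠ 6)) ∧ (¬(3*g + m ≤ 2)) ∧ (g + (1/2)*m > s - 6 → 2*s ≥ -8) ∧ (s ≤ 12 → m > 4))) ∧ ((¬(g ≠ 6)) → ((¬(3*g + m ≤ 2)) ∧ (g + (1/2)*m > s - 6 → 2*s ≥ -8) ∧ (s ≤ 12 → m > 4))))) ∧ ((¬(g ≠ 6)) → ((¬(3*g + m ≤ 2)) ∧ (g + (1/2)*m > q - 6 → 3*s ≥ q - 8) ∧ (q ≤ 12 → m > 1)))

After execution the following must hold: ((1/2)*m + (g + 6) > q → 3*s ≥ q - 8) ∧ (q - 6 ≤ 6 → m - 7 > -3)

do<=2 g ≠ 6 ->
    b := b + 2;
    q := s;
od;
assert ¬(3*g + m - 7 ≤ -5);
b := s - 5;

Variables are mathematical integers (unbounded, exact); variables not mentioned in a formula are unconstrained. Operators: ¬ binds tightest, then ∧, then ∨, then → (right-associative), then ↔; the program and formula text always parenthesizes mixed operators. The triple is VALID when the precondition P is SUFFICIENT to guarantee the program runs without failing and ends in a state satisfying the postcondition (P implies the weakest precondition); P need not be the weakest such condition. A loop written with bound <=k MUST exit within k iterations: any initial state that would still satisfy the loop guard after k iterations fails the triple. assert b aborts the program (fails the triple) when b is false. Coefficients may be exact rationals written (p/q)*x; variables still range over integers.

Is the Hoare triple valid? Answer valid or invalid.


Working backward. After the program, the postcondition ((1/2)*m + (g + 6) > q → 3*s ≥ q - 8) ∧ (q - 6 ≤ 6 → m - 7 > -3) must hold; in canonical form it is (g + (1/2)*m > q - 6 → 3*s ≥ q - 8) ∧ (q ≤ 12 → m > 4).
Before b := s - 5: (g + (1/2)*m > q - 6 → 3*s ≥ q - 8) ∧ (q ≤ 12 → m > 4)
Before assert ¬(3*g + m - 7 ≤ -5): (¬(3*g + m ≤ 2)) ∧ (g + (1/2)*m > q - 6 → 3*s ≥ q - 8) ∧ (q ≤ 12 → m > 4)
Before the loop (bound <=2), unroll the exhaustion recursion (WP_0 = exit-now case; WP_j = one more guarded iteration, up to j = 2):
  WP_0: (¬(g ≠ 6)) ∧ (¬(3*g + m ≤ 2)) ∧ (g + (1/2)*m > q - 6 → 3*s ≥ q - 8) ∧ (q ≤ 12 → m > 4)
  WP_1: (g ≠ 6 → ((¬(g ≠ 6)) ∧ (¬(3*g + m ≤ 2)) ∧ (g + (1/2)*m > s - 6 → 2*s ≥ -8) ∧ (s ≤ 12 → m > 4))) ∧ ((¬(g ≠ 6)) → ((¬(3*g + m ≤ 2)) ∧ (g + (1/2)*m > q - 6 → 3*s ≥ q - 8) ∧ (q ≤ 12 → m > 4)))
  WP_2: (g ≠ 6 → ((g ≠ 6 → ((¬(g ≠ 6)) ∧ (¬(3*g + m ≤ 2)) ∧ (g + (1/2)*m > s - 6 → 2*s ≥ -8) ∧ (s ≤ 12 → m > 4))) ∧ ((¬(g ≠ 6)) → ((¬(3*g + m ≤ 2)) ∧ (g + (1/2)*m > s - 6 → 2*s ≥ -8) ∧ (s ≤ 12 → m > 4))))) ∧ ((¬(g ≠ 6)) → ((¬(3*g + m ≤ 2)) ∧ (g + (1/2)*m > q - 6 → 3*s ≥ q - 8) ∧ (q ≤ 12 → m > 4)))
So before the loop: (g ≠ 6 → ((g ≠ 6 → ((¬(g ≠ 6)) ∧ (¬(3*g + m ≤ 2)) ∧ (g + (1/2)*m > s - 6 → 2*s ≥ -8) ∧ (s ≤ 12 → m > 4))) ∧ ((¬(g ≠ 6)) → ((¬(3*g + m ≤ 2)) ∧ (g + (1/2)*m > s - 6 → 2*s ≥ -8) ∧ (s ≤ 12 → m > 4))))) ∧ ((¬(g ≠ 6)) → ((¬(3*g + m ≤ 2)) ∧ (g + (1/2)*m > q - 6 → 3*s ≥ q - 8) ∧ (q ≤ 12 → m > 4)))
The weakest precondition is (g ≠ 6 → ((g ≠ 6 → ((¬(g ≠ 6)) ∧ (¬(3*g + m ≤ 2)) ∧ (g + (1/2)*m > s - 6 → 2*s ≥ -8) ∧ (s ≤ 12 → m > 4))) ∧ ((¬(g ≠ 6)) → ((¬(3*g + m ≤ 2)) ∧ (g + (1/2)*m > s - 6 → 2*s ≥ -8) ∧ (s ≤ 12 → m > 4))))) ∧ ((¬(g ≠ 6)) → ((¬(3*g + m ≤ 2)) ∧ (g + (1/2)*m > q - 6 → 3*s ≥ q - 8) ∧ (q ≤ 12 → m > 4))).
Check whether (g ≠ 6 → ((g ≠ 6 → ((¬(g ≠ 6)) ∧ (¬(3*g + m ≤ 2)) ∧ (g + (1/2)*m > s - 6 → 2*s ≥ -8) ∧ (s ≤ 12 → m > 4))) ∧ ((¬(g ≠ 6)) → ((¬(3*g + m ≤ 2)) ∧ (g + (1/2)*m > s - 6 → 2*s ≥ -8) ∧ (s ≤ 12 → m > 4))))) ∧ ((¬(g ≠ 6)) → ((¬(3*g + m ≤ 2)) ∧ (g + (1/2)*m > q - 6 → 3*s ≥ q - 8) ∧ (q ≤ 12 → m > 1))) implies it.
Countermodel: at the initial state g = 6, m = 2, q = 0, s = 0, the precondition holds but the weakest precondition fails.
Answer: invalid
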